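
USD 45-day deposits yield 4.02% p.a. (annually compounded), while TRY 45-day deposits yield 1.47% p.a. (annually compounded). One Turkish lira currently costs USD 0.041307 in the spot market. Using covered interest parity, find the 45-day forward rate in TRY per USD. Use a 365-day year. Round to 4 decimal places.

24.1350

T = 45/365 years.
USD accumulates by (1 + 0.0402)^(45/365) = 1.00487096.
TRY accumulates by (1 + 0.0147)^(45/365) = 1.00180076.
Forward (USD per TRY) = 0.041307 × 1.00487096 / 1.00180076 = 0.041433593.
Invert for TRY per USD: 1 / 0.041433593 = 24.1350.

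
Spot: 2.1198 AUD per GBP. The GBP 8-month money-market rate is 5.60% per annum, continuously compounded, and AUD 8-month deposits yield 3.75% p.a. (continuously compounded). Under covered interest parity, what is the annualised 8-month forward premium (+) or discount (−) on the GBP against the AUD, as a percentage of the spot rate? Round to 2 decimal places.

-1.84%

T = 8/12 years.
F = S · g_AUD/g_GBP = 2.1198 × 1.0253151/1.038039 = 2.0938163.
(F − S)/S ÷ T = (2.0938163 − 2.1198)/2.1198/(8/12) = -0.018386 → -1.84%.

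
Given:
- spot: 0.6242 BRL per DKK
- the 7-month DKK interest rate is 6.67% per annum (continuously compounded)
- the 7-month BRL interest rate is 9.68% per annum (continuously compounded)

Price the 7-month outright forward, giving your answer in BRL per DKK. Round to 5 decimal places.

0.63526

T = 7/12 years.
Growth of 1 BRL over T: e^(0.0968×7/12) = 1.0580913.
Growth of 1 DKK over T: e^(0.0667×7/12) = 1.0396752.
So F = 0.6242 × 1.0580913 / 1.0396752 = 0.6352567 (BRL/DKK).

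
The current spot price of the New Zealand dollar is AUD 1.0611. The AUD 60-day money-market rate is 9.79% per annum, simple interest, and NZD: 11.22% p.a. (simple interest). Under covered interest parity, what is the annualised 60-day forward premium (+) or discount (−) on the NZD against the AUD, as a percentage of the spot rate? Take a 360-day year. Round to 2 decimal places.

-1.40%

T = 60/360 years.
F = S · g_AUD/g_NZD = 1.0611 × 1.0163167/1.018700 = 1.0586175.
(F − S)/S ÷ T = (1.0586175 − 1.0611)/1.0611/(60/360) = -0.014037 → -1.40%.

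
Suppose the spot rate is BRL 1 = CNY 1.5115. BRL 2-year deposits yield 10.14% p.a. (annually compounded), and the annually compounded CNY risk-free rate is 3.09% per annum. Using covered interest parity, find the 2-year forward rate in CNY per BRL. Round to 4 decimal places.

1.3242

T = 2 years.
CNY growth factor: (1 + 0.0309)^2 = 1.0627548.
BRL growth factor: (1 + 0.1014)^2 = 1.213082.
Forward (CNY per BRL) = 1.5115 × 1.0627548 / 1.213082 = 1.324192.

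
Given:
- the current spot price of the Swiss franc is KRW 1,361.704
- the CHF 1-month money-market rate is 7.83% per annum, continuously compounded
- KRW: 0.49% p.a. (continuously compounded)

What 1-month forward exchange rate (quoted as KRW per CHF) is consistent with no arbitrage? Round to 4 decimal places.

T = 1/12 years.
KRW growth factor: e^(0.0049×1/12) = 1.0004084167.
CHF accumulates by e^(0.0783×1/12) = 1.0065463342.
So F = 1361.704 × 1.0004084167 / 1.0065463342 = 1353.400332 (KRW/CHF).

1353.4003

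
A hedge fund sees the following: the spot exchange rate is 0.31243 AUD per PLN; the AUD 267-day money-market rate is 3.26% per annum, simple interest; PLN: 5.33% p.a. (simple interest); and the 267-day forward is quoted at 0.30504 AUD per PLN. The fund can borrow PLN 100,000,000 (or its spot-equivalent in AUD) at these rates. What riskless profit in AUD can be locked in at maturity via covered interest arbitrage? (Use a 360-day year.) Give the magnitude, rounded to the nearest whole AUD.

AUD 288,555

T = 267/360 years.
Keep in PLN, deliver into the forward: 100,000,000·1.0395308333·0.30504 = AUD 31,709,848.54.
Swap to AUD now, deposit: 100,000,000·0.31243·1.0241783333 = AUD 31,998,403.67.
The quoted forward undervalues PLN, so borrow PLN, convert to AUD at spot, deposit the AUD at 3.26%, and buy PLN forward at 0.30504 to cover the loan.
Arbitrage profit = |31,709,848.54 − 31,998,403.67| = AUD 288,555.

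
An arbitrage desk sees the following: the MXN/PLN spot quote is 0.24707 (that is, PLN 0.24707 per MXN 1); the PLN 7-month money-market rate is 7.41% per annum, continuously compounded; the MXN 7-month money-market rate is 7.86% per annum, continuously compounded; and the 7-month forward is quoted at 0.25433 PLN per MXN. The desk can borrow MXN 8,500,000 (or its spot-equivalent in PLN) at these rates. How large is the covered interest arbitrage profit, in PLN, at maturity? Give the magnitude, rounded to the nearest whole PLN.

PLN 70,369

T = 7/12 years.
Route A — deposit MXN, sell forward: 8,500,000 × 1.046917362 × 0.25433 = PLN 2,263,231.19.
Route B — convert at spot, deposit PLN: 8,500,000 × 0.24707 × 1.044172807 = PLN 2,192,862.09.
The quoted forward overvalues MXN, so borrow PLN, buy MXN at spot, deposit the MXN at 7.86%, and sell the proceeds forward at 0.25433.
Arbitrage profit = |2,263,231.19 − 2,192,862.09| = PLN 70,369.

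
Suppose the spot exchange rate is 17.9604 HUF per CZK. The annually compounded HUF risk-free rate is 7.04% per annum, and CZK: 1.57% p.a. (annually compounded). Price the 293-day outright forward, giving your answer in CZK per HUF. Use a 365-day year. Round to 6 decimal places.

0.053382

T = 293/365 years.
Growth of 1 HUF over T: (1 + 0.0704)^(293/365) = 1.0561311.
CZK growth factor: (1 + 0.0157)^(293/365) = 1.0125836.
CIP: F = S · (grow HUF)/(grow CZK) = 17.9604 × 1.0561311/1.0125836 = 18.73281 HUF per CZK.
Invert for CZK per HUF: 1 / 18.73281 = 0.053382.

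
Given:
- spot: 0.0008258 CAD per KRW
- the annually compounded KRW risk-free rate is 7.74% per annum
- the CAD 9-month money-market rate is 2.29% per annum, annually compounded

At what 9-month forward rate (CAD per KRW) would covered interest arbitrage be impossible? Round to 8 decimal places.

T = 9/12 years.
CAD accumulates by (1 + 0.0229)^(9/12) = 1.0171263.
KRW growth factor: (1 + 0.0774)^(9/12) = 1.0575057.
CIP: F = S · (grow CAD)/(grow KRW) = 0.0008258 × 1.0171263/1.0575057 = 0.0007942680 CAD per KRW.

0.00079427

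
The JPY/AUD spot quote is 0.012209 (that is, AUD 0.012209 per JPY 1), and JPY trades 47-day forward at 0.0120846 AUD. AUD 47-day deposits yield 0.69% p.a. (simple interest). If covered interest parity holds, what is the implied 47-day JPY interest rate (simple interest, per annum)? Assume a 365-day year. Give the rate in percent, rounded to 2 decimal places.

8.69%

T = 47/365 years.
CIP gives F = S · g_AUD/g_JPY, so g_AUD/g_JPY = 0.0120846/0.012209 = 0.9898108.
AUD growth factor: 1 + 0.0069×47/365 = 1.0008885.
That pins the JPY growth at 1.0111917.
(1.0111917 − 1)/T = 0.086914, i.e. 8.69%.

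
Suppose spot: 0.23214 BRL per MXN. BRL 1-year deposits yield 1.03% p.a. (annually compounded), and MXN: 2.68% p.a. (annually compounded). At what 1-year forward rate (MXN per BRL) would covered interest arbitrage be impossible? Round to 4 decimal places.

T = 1 year.
BRL growth factor: (1 + 0.0103)^1 = 1.010300.
MXN accumulates by (1 + 0.0268)^1 = 1.026800.
So F = 0.23214 × 1.010300 / 1.026800 = 0.2284097 (BRL/MXN).
Quoted the other way: 1/0.2284097 = 4.3781 MXN per BRL.

4.3781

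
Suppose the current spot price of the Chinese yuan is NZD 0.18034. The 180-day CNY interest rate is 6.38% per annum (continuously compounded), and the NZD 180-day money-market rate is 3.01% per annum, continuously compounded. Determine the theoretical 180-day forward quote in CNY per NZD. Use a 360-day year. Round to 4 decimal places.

5.6393

T = 180/360 years.
Growth of 1 NZD over T: e^(0.0301×180/360) = 1.0151638.
CNY accumulates by e^(0.0638×180/360) = 1.0324143.
Forward (NZD per CNY) = 0.18034 × 1.0151638 / 1.0324143 = 0.1773267.
Quoted the other way: 1/0.1773267 = 5.6393 CNY per NZD.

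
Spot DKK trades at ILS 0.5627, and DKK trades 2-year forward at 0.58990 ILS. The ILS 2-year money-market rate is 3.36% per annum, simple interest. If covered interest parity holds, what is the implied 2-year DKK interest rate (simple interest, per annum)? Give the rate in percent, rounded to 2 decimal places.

0.90%

T = 2 years.
CIP gives F = S · g_ILS/g_DKK, so g_ILS/g_DKK = 0.5899/0.5627 = 1.0483384.
ILS growth factor: 1 + 0.0336×2 = 1.067200.
That pins the DKK growth at 1.0179919.
(1.0179919 − 1)/T = 0.008996, i.e. 0.90%.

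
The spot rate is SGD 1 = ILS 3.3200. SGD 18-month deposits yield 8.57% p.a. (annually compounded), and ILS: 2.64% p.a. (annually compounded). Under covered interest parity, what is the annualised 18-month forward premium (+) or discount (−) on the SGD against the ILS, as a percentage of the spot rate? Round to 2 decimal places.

T = 18/12 years.
No-arbitrage forward: 3.32 × 1.0398602 / 1.1312661 = 3.0517452 ILS/SGD.
Annualised premium = (F − S)/S × (1/T) = (3.0517452 − 3.32)/3.32 ÷ (18/12) = -5.39%.

-5.39%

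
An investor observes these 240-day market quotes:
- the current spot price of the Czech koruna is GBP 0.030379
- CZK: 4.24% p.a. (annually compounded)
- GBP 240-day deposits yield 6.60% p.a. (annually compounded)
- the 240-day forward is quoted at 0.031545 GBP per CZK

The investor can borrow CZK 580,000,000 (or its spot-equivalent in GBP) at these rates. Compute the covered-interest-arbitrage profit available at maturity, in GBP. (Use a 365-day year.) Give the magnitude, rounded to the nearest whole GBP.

GBP 426,474

T = 240/365 years.
Invest the CZK and cover forward: 580,000,000 × 1.0276807873 × 0.031545 = GBP 18,802,550.45.
Convert at spot and invest in GBP: 580,000,000 × 0.030379 × 1.0429207605 = GBP 18,376,076.07.
The quoted forward overvalues CZK, so borrow GBP, buy CZK at spot, deposit the CZK at 4.24%, and sell the proceeds forward at 0.031545.
Arbitrage profit = |18,802,550.45 − 18,376,076.07| = GBP 426,474.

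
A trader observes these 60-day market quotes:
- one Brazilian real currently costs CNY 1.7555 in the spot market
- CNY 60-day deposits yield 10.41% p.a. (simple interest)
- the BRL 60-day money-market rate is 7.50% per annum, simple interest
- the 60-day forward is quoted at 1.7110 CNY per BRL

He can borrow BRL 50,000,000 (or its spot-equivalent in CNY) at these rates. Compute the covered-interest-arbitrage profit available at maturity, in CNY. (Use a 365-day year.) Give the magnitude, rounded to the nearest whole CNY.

CNY 2,672,309

T = 60/365 years.
Keep in BRL, deliver into the forward: 50,000,000·1.0123287671·1.7110 = CNY 86,604,726.03.
Swap to CNY now, deposit: 50,000,000·1.7555·1.0171123288 = CNY 89,277,034.66.
The quoted forward undervalues BRL, so borrow BRL, convert to CNY at spot, deposit the CNY at 10.41%, and buy BRL forward at 1.7110 to cover the loan.
Profit = 89,277,034.66 − 86,604,726.03 = CNY 2,672,309.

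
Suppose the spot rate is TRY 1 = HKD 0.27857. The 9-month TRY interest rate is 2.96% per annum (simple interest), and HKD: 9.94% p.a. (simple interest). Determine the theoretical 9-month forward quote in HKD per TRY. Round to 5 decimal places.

T = 9/12 years.
HKD growth factor: 1 + 0.0994×9/12 = 1.074550.
TRY growth factor: 1 + 0.0296×9/12 = 1.022200.
CIP: F = S · (grow HKD)/(grow TRY) = 0.27857 × 1.074550/1.022200 = 0.2928364 HKD per TRY.

0.29284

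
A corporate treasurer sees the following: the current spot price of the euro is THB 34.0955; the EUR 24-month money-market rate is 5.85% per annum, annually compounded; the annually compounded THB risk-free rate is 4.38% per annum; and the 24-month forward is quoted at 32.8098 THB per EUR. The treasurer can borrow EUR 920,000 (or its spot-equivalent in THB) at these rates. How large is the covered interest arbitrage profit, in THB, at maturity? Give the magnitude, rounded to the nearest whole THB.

THB 355,898

T = 2 years.
Route A — deposit EUR, sell forward: 920,000 × 1.12042225 × 32.8098 = THB 33,819,963.54.
Route B — convert at spot, deposit THB: 920,000 × 34.0955 × 1.08951844 = THB 34,175,861.89.
The quoted forward undervalues EUR, so borrow EUR, convert to THB at spot, deposit the THB at 4.38%, and buy EUR forward at 32.8098 to cover the loan.
The gap between the two covered legs is THB 355,898.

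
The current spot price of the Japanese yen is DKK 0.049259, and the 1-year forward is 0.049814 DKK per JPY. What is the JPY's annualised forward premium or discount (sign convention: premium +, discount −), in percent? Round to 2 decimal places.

T = 1 year.
Period premium: (0.049814 − 0.049259)/0.049259 = 0.0112670.
Per annum: 0.0112670 / 1 = 0.011267 = 1.13%.

+1.13%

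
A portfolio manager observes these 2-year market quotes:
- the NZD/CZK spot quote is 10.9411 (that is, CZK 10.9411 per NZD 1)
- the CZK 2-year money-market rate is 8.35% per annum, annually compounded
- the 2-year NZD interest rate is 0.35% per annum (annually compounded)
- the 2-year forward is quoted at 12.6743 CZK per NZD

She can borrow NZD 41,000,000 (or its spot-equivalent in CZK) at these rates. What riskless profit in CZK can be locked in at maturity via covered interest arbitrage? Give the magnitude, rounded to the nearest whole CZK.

CZK 3,336,269

T = 2 years.
Keep in NZD, deliver into the forward: 41,000,000·1.00701225·12.6743 = CZK 523,290,189.77.
Swap to CZK now, deposit: 41,000,000·10.9411·1.17397225 = CZK 526,626,459.16.
The quoted forward undervalues NZD, so borrow NZD, convert to CZK at spot, deposit the CZK at 8.35%, and buy NZD forward at 12.6743 to cover the loan.
The gap between the two covered legs is CZK 3,336,269.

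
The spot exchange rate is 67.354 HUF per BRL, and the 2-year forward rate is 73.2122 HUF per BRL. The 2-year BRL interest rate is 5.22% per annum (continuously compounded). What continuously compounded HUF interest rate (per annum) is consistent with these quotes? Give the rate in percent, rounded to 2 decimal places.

9.39%

T = 2 years.
CIP gives F = S · g_HUF/g_BRL, so g_HUF/g_BRL = 73.2122/67.354 = 1.0869763.
The BRL side grows by e^(0.0522×2) = 1.1100444.
So the HUF growth factor = 1.206592.
Take logs: ln 1.206592 / 2 = 0.093900, so 9.39%.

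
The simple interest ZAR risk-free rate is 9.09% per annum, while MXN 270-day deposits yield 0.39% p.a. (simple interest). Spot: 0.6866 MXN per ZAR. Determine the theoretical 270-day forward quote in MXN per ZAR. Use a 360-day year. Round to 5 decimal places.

0.64466

T = 270/360 years.
MXN accumulates by 1 + 0.0039×270/360 = 1.002925.
Growth of 1 ZAR over T: 1 + 0.0909×270/360 = 1.068175.
Forward (MXN per ZAR) = 0.6866 × 1.002925 / 1.068175 = 0.6446587.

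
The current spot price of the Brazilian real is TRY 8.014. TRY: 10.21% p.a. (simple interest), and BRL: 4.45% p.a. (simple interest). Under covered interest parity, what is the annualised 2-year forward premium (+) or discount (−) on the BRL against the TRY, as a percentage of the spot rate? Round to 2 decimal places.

+5.29%

T = 2 years.
No-arbitrage forward: 8.014 × 1.204200 / 1.089000 = 8.861762 TRY/BRL.
(F − S)/S ÷ T = (8.861762 − 8.014)/8.014/2 = 0.052893 → 5.29%.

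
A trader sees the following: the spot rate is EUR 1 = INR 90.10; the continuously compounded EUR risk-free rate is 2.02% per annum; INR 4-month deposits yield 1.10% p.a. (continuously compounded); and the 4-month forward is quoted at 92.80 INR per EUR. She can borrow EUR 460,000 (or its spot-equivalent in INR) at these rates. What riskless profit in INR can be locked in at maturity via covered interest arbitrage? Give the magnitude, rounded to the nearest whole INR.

T = 4/12 years.
Keep in EUR, deliver into the forward: 460,000·1.0067560532·92.80 = INR 42,976,402.40.
Swap to INR now, deposit: 460,000·90.10·1.0036733971 = INR 41,598,247.62.
The quoted forward overvalues EUR, so borrow INR, buy EUR at spot, deposit the EUR at 2.02%, and sell the proceeds forward at 92.80.
Arbitrage profit = |42,976,402.40 − 41,598,247.62| = INR 1,378,155.

INR 1,378,155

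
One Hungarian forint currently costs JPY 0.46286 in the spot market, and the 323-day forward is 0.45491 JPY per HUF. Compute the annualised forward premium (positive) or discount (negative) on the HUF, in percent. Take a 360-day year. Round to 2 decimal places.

T = 323/360 years.
HUF trades forward at -1.71758% vs spot over the period.
Per annum: -0.0171758 / (323/360) = -0.019143 = -1.91%.

-1.91%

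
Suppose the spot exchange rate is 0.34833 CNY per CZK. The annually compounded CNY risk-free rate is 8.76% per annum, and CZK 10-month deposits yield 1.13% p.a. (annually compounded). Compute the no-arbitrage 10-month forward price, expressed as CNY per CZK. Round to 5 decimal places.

0.37010

T = 10/12 years.
CNY growth factor: (1 + 0.0876)^(10/12) = 1.0724844.
Growth of 1 CZK over T: (1 + 0.0113)^(10/12) = 1.0094078.
Forward (CNY per CZK) = 0.34833 × 1.0724844 / 1.0094078 = 0.3700967.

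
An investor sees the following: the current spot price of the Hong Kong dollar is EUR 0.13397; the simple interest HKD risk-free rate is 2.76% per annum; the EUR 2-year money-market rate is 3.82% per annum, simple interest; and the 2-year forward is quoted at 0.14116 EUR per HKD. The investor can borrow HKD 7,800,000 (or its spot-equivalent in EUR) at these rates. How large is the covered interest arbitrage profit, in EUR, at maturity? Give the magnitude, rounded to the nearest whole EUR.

T = 2 years.
Invest the HKD and cover forward: 7,800,000 × 1.055200 × 0.14116 = EUR 1,161,825.85.
Convert at spot and invest in EUR: 7,800,000 × 0.13397 × 1.076400 = EUR 1,124,801.40.
The quoted forward overvalues HKD, so borrow EUR, buy HKD at spot, deposit the HKD at 2.76%, and sell the proceeds forward at 0.14116.
Arbitrage profit = |1,161,825.85 − 1,124,801.40| = EUR 37,024.

EUR 37,024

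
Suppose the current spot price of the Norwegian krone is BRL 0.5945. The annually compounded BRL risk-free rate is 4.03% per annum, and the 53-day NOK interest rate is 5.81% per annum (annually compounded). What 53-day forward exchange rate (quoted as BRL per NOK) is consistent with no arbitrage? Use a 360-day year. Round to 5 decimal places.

0.59302

T = 53/360 years.
BRL accumulates by (1 + 0.0403)^(53/360) = 1.0058336.
Growth of 1 NOK over T: (1 + 0.0581)^(53/360) = 1.008349.
So F = 0.5945 × 1.0058336 / 1.008349 = 0.5930170 (BRL/NOK).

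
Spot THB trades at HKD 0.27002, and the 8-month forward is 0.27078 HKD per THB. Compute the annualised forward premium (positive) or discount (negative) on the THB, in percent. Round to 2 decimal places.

T = 8/12 years.
THB trades forward at +0.28146% vs spot over the period.
×(1/T) gives 0.42% p.a.

+0.42%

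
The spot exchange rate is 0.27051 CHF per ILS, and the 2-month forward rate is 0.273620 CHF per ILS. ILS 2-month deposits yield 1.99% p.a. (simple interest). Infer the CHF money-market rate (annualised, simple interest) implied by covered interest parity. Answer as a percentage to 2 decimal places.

T = 2/12 years.
CIP gives F = S · g_CHF/g_ILS, so g_CHF/g_ILS = 0.27362/0.27051 = 1.0114968.
The ILS side grows by 1 + 0.0199×2/12 = 1.0033167.
Hence g_CHF = 1.0148516.
(1.0148516 − 1)/T = 0.089110, i.e. 8.91%.

8.91%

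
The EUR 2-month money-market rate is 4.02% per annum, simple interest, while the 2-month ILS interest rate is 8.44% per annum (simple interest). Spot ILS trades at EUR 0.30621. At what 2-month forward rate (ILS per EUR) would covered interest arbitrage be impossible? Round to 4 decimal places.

T = 2/12 years.
EUR growth factor: 1 + 0.0402×2/12 = 1.006700.
Growth of 1 ILS over T: 1 + 0.0844×2/12 = 1.0140667.
So F = 0.30621 × 1.006700 / 1.0140667 = 0.3039855 (EUR/ILS).
Quoted the other way: 1/0.3039855 = 3.2896 ILS per EUR.

3.2896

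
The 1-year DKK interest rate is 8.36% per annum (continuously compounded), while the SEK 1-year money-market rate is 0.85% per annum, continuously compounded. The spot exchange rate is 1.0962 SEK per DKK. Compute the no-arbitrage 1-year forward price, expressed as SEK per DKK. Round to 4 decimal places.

1.0169

T = 1 year.
SEK growth factor: e^(0.0085×1) = 1.0085362.
DKK accumulates by e^(0.0836×1) = 1.0871939.
CIP: F = S · (grow SEK)/(grow DKK) = 1.0962 × 1.0085362/1.0871939 = 1.016891 SEK per DKK.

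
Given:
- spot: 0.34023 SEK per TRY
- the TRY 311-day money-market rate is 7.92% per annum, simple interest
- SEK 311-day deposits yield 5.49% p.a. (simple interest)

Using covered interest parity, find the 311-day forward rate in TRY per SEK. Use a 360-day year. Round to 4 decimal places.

2.9981

T = 311/360 years.
Growth of 1 SEK over T: 1 + 0.0549×311/360 = 1.0474275.
TRY growth factor: 1 + 0.0792×311/360 = 1.068420.
So F = 0.34023 × 1.0474275 / 1.068420 = 0.3335451 (SEK/TRY).
Invert for TRY per SEK: 1 / 0.3335451 = 2.9981.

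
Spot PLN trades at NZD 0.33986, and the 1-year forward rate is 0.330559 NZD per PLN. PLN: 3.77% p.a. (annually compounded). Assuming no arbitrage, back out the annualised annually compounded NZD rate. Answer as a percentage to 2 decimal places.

T = 1 year.
By CIP, F/S equals the NZD-to-PLN growth ratio: 0.330559/0.33986 = 0.9726328.
The PLN side grows by (1 + 0.0377)^1 = 1.037700.
Hence g_NZD = 1.0093011.
r = 1.0093011^(1/1) − 1 = 0.009301 → 0.93%.

0.93%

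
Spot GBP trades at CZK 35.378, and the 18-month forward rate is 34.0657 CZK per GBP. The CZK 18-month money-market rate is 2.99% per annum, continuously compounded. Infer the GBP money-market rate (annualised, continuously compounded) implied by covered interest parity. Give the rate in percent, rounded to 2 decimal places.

5.51%

T = 18/12 years.
CIP gives F = S · g_CZK/g_GBP, so g_CZK/g_GBP = 34.0657/35.378 = 0.9629063.
The CZK side grows by e^(0.0299×18/12) = 1.045871.
So the GBP growth factor = 1.0861607.
r = ln(1.0861607)/(18/12) = 0.055099 → 5.51%.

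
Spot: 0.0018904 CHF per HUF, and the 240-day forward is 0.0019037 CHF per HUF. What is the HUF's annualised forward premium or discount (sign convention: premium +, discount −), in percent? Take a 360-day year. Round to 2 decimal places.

T = 240/360 years.
(F − S)/S = (0.0019037 − 0.0018904)/0.0018904 = 0.0070355.
Annualise by dividing by T: 0.0070355 / (240/360) = 0.010553 → 1.06%.

+1.06%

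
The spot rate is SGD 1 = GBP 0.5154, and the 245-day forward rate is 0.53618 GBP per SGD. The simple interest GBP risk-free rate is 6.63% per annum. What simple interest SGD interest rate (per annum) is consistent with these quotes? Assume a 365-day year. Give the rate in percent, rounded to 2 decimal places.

T = 245/365 years.
By CIP, F/S equals the GBP-to-SGD growth ratio: 0.53618/0.5154 = 1.0403182.
GBP growth factor: 1 + 0.0663×245/365 = 1.0445027.
That pins the SGD growth at 1.0040223.
(1.0040223 − 1)/T = 0.005992, i.e. 0.60%.

0.60%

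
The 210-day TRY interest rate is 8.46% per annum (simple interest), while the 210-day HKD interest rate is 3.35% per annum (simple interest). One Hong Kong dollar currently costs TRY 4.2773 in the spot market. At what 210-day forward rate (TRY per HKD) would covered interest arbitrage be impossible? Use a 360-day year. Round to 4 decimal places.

4.4024

T = 210/360 years.
TRY growth factor: 1 + 0.0846×210/360 = 1.049350.
HKD accumulates by 1 + 0.0335×210/360 = 1.0195417.
So F = 4.2773 × 1.049350 / 1.0195417 = 4.402355 (TRY/HKD).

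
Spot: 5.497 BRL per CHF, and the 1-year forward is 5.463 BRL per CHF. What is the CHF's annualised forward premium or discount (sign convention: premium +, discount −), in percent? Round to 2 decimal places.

T = 1 year.
CHF trades forward at -0.61852% vs spot over the period.
Per annum: -0.0061852 / 1 = -0.006185 = -0.62%.

-0.62%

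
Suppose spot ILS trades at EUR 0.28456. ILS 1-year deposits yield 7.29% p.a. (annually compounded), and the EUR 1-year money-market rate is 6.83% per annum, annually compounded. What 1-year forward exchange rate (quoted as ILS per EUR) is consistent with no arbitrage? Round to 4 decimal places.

3.5293

T = 1 year.
EUR growth factor: (1 + 0.0683)^1 = 1.068300.
ILS growth factor: (1 + 0.0729)^1 = 1.072900.
So F = 0.28456 × 1.068300 / 1.072900 = 0.2833400 (EUR/ILS).
Invert for ILS per EUR: 1 / 0.2833400 = 3.5293.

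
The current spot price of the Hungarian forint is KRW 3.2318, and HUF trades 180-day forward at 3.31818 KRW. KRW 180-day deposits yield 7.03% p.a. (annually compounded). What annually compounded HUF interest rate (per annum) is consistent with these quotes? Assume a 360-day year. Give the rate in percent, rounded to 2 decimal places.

T = 180/360 years.
By CIP, F/S equals the KRW-to-HUF growth ratio: 3.31818/3.2318 = 1.0267281.
KRW growth factor: (1 + 0.0703)^(180/360) = 1.034553.
That pins the HUF growth at 1.0076212.
r = 1.0076212^(360/180) − 1 = 0.015300 → 1.53%.

1.53%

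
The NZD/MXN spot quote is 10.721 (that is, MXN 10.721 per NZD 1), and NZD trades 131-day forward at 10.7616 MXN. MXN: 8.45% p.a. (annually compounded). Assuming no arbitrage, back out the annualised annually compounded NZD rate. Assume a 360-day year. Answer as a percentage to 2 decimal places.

T = 131/360 years.
By CIP, F/S equals the MXN-to-NZD growth ratio: 10.7616/10.721 = 1.0037870.
The MXN side grows by (1 + 0.0845)^(131/360) = 1.0299583.
Hence g_NZD = 1.0260726.
Annualise: 1.0260726^(360/131) − 1 = 0.073293 = 7.33%.

7.33%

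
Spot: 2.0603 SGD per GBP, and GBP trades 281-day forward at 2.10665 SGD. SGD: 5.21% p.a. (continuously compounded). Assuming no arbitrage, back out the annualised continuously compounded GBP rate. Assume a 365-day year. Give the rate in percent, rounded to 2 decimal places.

T = 281/365 years.
CIP gives F = S · g_SGD/g_GBP, so g_SGD/g_GBP = 2.10665/2.0603 = 1.0224967.
SGD growth factor: e^(0.0521×281/365) = 1.0409251.
Hence g_GBP = 1.0180229.
Take logs: ln 1.0180229 / (281/365) = 0.023202, so 2.32%.

2.32%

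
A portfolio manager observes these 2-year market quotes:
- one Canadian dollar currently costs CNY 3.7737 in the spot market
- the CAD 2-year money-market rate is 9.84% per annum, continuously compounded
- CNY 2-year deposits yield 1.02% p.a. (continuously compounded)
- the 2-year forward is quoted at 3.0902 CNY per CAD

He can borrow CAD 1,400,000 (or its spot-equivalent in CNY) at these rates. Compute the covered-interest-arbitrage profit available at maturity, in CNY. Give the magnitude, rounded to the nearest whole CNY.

T = 2 years.
Invest the CAD and cover forward: 1,400,000 × 1.217500516 × 3.0902 = CNY 5,267,248.13.
Convert at spot and invest in CNY: 1,400,000 × 3.7737 × 1.020609502 = CNY 5,392,063.71.
The quoted forward undervalues CAD, so borrow CAD, convert to CNY at spot, deposit the CNY at 1.02%, and buy CAD forward at 3.0902 to cover the loan.
The gap between the two covered legs is CNY 124,816.

CNY 124,816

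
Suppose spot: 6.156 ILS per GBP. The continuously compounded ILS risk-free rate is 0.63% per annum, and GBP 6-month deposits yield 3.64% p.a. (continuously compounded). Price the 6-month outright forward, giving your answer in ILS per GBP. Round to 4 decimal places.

6.0640

T = 6/12 years.
Growth of 1 ILS over T: e^(0.0063×6/12) = 1.003155.
Growth of 1 GBP over T: e^(0.0364×6/12) = 1.0183666.
Forward (ILS per GBP) = 6.156 × 1.003155 / 1.0183666 = 6.064046.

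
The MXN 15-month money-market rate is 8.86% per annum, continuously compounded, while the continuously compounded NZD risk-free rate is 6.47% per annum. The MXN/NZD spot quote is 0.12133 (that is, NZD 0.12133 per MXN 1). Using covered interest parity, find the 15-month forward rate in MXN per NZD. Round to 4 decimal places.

8.4919

T = 15/12 years.
NZD accumulates by e^(0.0647×15/12) = 1.0842354.
Growth of 1 MXN over T: e^(0.0886×15/12) = 1.1171156.
CIP: F = S · (grow NZD)/(grow MXN) = 0.12133 × 1.0842354/1.1171156 = 0.1177589 NZD per MXN.
Invert for MXN per NZD: 1 / 0.1177589 = 8.4919.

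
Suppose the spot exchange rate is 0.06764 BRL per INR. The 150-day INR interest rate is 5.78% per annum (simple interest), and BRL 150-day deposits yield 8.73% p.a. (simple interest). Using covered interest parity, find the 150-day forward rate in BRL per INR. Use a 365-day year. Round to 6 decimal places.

0.068441

T = 150/365 years.
BRL growth factor: 1 + 0.0873×150/365 = 1.0358767.
INR accumulates by 1 + 0.0578×150/365 = 1.0237534.
Forward (BRL per INR) = 0.06764 × 1.0358767 / 1.0237534 = 0.06844099.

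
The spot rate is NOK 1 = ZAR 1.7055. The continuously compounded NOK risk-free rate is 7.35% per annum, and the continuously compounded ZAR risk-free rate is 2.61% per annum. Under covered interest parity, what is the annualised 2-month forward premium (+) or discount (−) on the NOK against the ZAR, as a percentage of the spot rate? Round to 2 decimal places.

-4.72%

T = 2/12 years.
F = S · g_ZAR/g_NOK = 1.7055 × 1.0043595/1.0123253 = 1.6920797.
Annualised premium = (F − S)/S × (1/T) = (1.6920797 − 1.7055)/1.7055 ÷ (2/12) = -4.72%.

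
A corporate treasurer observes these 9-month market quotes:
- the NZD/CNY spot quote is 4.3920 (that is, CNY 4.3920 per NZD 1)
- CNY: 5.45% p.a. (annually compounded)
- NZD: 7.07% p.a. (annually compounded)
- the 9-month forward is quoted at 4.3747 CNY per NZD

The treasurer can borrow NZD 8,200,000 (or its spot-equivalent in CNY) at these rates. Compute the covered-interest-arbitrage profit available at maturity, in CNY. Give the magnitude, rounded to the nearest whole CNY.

T = 9/12 years.
Invest the NZD and cover forward: 8,200,000 × 1.052569671 × 4.3747 = CNY 37,758,347.63.
Convert at spot and invest in CNY: 8,200,000 × 4.3920 × 1.0406026752 = CNY 37,476,680.99.
The quoted forward overvalues NZD, so borrow CNY, buy NZD at spot, deposit the NZD at 7.07%, and sell the proceeds forward at 4.3747.
Arbitrage profit = |37,758,347.63 − 37,476,680.99| = CNY 281,667.

CNY 281,667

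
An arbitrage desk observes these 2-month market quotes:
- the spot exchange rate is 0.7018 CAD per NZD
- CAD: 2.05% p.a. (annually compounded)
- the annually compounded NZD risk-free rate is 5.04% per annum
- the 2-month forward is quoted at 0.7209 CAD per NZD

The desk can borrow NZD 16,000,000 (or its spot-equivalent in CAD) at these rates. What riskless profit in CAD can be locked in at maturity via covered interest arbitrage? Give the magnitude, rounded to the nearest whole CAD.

CAD 362,473

T = 2/12 years.
Invest the NZD and cover forward: 16,000,000 × 1.0082288464 × 0.7209 = CAD 11,629,314.81.
Convert at spot and invest in CAD: 16,000,000 × 0.7018 × 1.003387843 = CAD 11,266,841.41.
The quoted forward overvalues NZD, so borrow CAD, buy NZD at spot, deposit the NZD at 5.04%, and sell the proceeds forward at 0.7209.
Profit = 11,629,314.81 − 11,266,841.41 = CAD 362,473.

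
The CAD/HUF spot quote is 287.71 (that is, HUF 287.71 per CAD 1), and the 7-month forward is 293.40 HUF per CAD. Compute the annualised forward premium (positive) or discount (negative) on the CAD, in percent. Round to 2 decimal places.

+3.39%

T = 7/12 years.
Period premium: (293.40 − 287.71)/287.71 = 0.0197769.
Per annum: 0.0197769 / (7/12) = 0.033903 = 3.39%.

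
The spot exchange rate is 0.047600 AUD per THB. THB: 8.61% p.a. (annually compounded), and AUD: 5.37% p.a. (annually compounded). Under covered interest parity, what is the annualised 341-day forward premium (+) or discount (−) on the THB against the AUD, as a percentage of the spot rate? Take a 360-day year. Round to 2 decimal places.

T = 341/360 years.
CIP forward (AUD per THB) = 0.0476 × 1.0507951/1.0813759 = 0.046253894.
Annualised premium = (F − S)/S × (1/T) = (0.046253894 − 0.0476)/0.0476 ÷ (341/360) = -2.99%.

-2.99%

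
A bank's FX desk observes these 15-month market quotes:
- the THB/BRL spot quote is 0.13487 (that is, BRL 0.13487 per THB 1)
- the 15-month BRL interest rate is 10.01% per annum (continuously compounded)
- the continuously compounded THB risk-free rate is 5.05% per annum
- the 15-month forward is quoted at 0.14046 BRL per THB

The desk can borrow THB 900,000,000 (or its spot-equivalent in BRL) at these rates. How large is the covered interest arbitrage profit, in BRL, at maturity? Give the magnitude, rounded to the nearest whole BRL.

T = 15/12 years.
Route A — deposit THB, sell forward: 900,000,000 × 1.06515997591 × 0.14046 = BRL 134,651,133.19.
Route B — convert at spot, deposit BRL: 900,000,000 × 0.13487 × 1.13329010548 = BRL 137,562,152.87.
The quoted forward undervalues THB, so borrow THB, convert to BRL at spot, deposit the BRL at 10.01%, and buy THB forward at 0.14046 to cover the loan.
The gap between the two covered legs is BRL 2,911,020.

BRL 2,911,020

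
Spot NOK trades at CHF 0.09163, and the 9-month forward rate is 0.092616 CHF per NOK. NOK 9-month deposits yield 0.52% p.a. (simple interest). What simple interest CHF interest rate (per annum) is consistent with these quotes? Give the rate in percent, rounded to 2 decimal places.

1.96%

T = 9/12 years.
F/S = 0.092616/0.09163 = 1.0107607 = (growth of CHF) / (growth of NOK).
NOK growth factor: 1 + 0.0052×9/12 = 1.003900.
So the CHF growth factor = 1.0147027.
r = (1.0147027 − 1)/(9/12) = 0.019604 → 1.96%.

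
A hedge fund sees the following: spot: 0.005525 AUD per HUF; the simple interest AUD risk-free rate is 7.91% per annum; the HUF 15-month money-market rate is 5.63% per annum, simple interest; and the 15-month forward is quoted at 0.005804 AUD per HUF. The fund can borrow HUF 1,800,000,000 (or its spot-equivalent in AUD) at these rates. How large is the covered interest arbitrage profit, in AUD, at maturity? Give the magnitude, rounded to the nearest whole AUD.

T = 15/12 years.
Keep in HUF, deliver into the forward: 1,800,000,000·1.070375·0.005804 = AUD 11,182,421.70.
Swap to AUD now, deposit: 1,800,000,000·0.005525·1.098875 = AUD 10,928,311.88.
The quoted forward overvalues HUF, so borrow AUD, buy HUF at spot, deposit the HUF at 5.63%, and sell the proceeds forward at 0.005804.
The gap between the two covered legs is AUD 254,110.

AUD 254,110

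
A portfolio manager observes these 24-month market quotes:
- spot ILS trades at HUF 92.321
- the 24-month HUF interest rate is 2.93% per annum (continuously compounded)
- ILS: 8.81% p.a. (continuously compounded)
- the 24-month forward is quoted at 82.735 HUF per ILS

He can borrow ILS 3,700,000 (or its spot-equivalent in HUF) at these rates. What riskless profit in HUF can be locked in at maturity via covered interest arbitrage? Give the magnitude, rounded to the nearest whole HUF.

HUF 2,898,691

T = 2 years.
Route A — deposit ILS, sell forward: 3,700,000 × 1.19267657011 × 82.735 = HUF 365,101,555.30.
Route B — convert at spot, deposit HUF: 3,700,000 × 92.321 × 1.06035101549 = HUF 362,202,864.57.
The quoted forward overvalues ILS, so borrow HUF, buy ILS at spot, deposit the ILS at 8.81%, and sell the proceeds forward at 82.735.
The gap between the two covered legs is HUF 2,898,691.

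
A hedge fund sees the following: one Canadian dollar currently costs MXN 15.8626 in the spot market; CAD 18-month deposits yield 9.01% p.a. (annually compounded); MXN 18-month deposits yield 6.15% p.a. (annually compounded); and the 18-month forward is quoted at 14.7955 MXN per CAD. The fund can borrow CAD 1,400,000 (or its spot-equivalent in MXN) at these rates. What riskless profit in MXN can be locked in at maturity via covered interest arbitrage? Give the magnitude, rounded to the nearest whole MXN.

MXN 712,179

T = 18/12 years.
Keep in CAD, deliver into the forward: 1,400,000·1.1381500177·14.7955 = MXN 23,575,298.02.
Swap to MXN now, deposit: 1,400,000·15.8626·1.0936541311 = MXN 24,287,477.23.
The quoted forward undervalues CAD, so borrow CAD, convert to MXN at spot, deposit the MXN at 6.15%, and buy CAD forward at 14.7955 to cover the loan.
The gap between the two covered legs is MXN 712,179.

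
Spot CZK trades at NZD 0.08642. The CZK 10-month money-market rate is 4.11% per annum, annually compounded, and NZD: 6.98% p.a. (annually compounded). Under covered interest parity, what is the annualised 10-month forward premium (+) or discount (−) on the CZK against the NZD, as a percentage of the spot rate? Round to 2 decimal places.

+2.75%

T = 10/12 years.
CIP forward (NZD per CZK) = 0.08642 × 1.0578372/1.0341345 = 0.08840077.
Annualised premium = (F − S)/S × (1/T) = (0.08840077 − 0.08642)/0.08642 ÷ (10/12) = 2.75%.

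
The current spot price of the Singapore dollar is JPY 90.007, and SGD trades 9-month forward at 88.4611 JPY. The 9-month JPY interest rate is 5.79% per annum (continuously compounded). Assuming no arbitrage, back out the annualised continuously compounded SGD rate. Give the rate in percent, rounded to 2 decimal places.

T = 9/12 years.
CIP gives F = S · g_JPY/g_SGD, so g_JPY/g_SGD = 88.4611/90.007 = 0.9828247.
The JPY side grows by e^(0.0579×9/12) = 1.0443817.
So the SGD growth factor = 1.0626327.
Take logs: ln 1.0626327 / (9/12) = 0.080999, so 8.10%.

8.10%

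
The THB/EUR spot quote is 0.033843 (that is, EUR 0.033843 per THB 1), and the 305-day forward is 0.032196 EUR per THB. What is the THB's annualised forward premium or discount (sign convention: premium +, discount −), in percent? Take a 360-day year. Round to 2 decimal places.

T = 305/360 years.
THB trades forward at -4.86659% vs spot over the period.
Annualise by dividing by T: -0.0486659 / (305/360) = -0.057442 → -5.74%.

-5.74%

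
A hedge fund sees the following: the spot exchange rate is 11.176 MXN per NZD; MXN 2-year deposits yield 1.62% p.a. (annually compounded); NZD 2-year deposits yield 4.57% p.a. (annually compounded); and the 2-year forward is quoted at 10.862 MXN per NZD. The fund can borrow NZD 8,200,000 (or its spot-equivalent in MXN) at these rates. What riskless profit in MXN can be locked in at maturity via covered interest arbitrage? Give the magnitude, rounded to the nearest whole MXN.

MXN 2,758,780

T = 2 years.
Keep in NZD, deliver into the forward: 8,200,000·1.09348849·10.862 = MXN 97,395,270.22.
Swap to MXN now, deposit: 8,200,000·11.176·1.03266244 = MXN 94,636,490.52.
The quoted forward overvalues NZD, so borrow MXN, buy NZD at spot, deposit the NZD at 4.57%, and sell the proceeds forward at 10.862.
The gap between the two covered legs is MXN 2,758,780.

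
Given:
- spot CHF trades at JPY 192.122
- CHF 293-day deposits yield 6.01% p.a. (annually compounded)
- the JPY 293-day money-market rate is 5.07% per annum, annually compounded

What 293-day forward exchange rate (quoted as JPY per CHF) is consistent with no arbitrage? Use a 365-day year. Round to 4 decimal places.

190.7533

T = 293/365 years.
JPY accumulates by (1 + 0.0507)^(293/365) = 1.040499394.
Growth of 1 CHF over T: (1 + 0.0601)^(293/365) = 1.04796532.
Forward (JPY per CHF) = 192.122 × 1.040499394 / 1.04796532 = 190.753282.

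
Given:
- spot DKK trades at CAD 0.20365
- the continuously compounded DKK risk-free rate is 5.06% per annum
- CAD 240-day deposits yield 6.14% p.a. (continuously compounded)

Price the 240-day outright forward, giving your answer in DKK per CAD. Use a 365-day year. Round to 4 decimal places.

4.8756

T = 240/365 years.
CAD growth factor: e^(0.0614×240/365) = 1.0411987.
DKK accumulates by e^(0.0506×240/365) = 1.0338309.
Forward (CAD per DKK) = 0.20365 × 1.0411987 / 1.0338309 = 0.2051014.
Invert for DKK per CAD: 1 / 0.2051014 = 4.8756.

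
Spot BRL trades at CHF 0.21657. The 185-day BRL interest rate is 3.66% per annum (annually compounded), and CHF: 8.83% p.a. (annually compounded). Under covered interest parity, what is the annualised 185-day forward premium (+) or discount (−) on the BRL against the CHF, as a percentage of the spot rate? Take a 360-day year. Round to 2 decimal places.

T = 185/360 years.
CIP forward (CHF per BRL) = 0.21657 × 1.0444429/1.018644 = 0.22205501.
Annualised premium = (F − S)/S × (1/T) = (0.22205501 − 0.21657)/0.21657 ÷ (185/360) = 4.93%.

+4.93%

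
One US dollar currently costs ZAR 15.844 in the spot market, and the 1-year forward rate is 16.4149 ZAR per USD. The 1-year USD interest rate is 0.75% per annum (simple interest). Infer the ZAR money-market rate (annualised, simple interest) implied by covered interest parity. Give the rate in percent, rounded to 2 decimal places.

T = 1 year.
CIP gives F = S · g_ZAR/g_USD, so g_ZAR/g_USD = 16.4149/15.844 = 1.0360326.
USD growth factor: 1 + 0.0075×1 = 1.007500.
That pins the ZAR growth at 1.0438028.
(1.0438028 − 1)/T = 0.043803, i.e. 4.38%.

4.38%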